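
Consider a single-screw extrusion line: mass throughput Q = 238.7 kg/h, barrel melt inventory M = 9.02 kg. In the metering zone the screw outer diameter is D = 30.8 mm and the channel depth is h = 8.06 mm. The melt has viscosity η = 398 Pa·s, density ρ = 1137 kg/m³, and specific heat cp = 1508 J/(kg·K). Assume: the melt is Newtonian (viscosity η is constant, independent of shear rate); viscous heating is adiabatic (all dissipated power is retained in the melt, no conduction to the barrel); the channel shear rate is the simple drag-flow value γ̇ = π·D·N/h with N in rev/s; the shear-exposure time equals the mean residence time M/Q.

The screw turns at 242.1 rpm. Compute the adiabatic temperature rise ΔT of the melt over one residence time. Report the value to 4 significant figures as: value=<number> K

value=74.10 K

Convert throughput: Q = 238.7 kg/h = 238.7/3600 = 0.0663056 kg/s
t_res = M / Q_s = 9.02 / 0.0663056 = 136.037 s
Geometry in metres: D = 30.8 mm → 0.0308 m, h = 8.06 mm → 0.00806 m; screw speed N = 242.1 rpm = 4.035 rev/s
Shear rate: γ̇ = πDN/h = π·0.0308·4.035/0.00806 = 48.4406 s⁻¹
ΔT = η·γ̇²·t_res/(ρ·cp) = [398 × 48.4406² × 136.037] / [1137 × 1508] = 74.0962 K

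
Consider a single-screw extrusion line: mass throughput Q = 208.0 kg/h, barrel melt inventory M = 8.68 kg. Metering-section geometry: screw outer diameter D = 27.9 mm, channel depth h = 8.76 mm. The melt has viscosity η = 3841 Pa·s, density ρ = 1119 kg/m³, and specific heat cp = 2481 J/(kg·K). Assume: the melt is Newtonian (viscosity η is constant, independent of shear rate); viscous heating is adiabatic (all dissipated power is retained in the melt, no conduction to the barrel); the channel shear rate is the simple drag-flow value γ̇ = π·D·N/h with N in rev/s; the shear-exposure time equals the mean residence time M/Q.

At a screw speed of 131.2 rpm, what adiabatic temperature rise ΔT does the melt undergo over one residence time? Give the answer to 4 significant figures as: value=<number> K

Convert throughput: Q = 208.0 kg/h = 208.0/3600 = 0.0577778 kg/s
t_res = M / Q_s = 8.68 / 0.0577778 = 150.231 s
D = 27.9 mm = 0.0279 m;  h = 8.76 mm = 0.00876 m;  N = 131.2 rpm / 60 = 2.18667 rev/s
Shear rate: γ̇ = πDN/h = π·0.0279·2.18667/0.00876 = 21.8793 s⁻¹
ΔT = η·γ̇²·t_res/(ρ·cp) = [3841 × 21.8793² × 150.231] / [1119 × 2481] = 99.4973 K

value=99.50 K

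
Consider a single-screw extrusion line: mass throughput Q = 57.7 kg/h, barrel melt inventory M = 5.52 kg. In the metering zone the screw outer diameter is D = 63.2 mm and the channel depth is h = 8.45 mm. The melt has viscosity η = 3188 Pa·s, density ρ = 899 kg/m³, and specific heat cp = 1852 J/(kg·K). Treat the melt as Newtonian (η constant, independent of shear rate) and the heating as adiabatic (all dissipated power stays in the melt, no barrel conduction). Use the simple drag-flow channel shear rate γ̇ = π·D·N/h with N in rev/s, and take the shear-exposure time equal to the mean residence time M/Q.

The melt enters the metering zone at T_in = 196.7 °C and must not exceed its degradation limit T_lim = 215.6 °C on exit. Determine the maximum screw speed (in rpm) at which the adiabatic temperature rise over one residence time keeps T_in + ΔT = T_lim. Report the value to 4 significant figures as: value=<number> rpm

value=13.67 rpm

Convert throughput: Q = 57.7 kg/h = 57.7/3600 = 0.0160278 kg/s
t_res = M / Q_s = 5.52 / 0.0160278 = 344.402 s
Convert to metres: D = 0.0632 m, h = 0.00845 m
ΔT_a = T_lim − T_in = 215.6 °C − 196.7 °C = 18.9 K
γ̇_max² = ΔT_a·ρ·cp/(η·t_res) = 18.9·899·1852/(3188·344.402) = 28.6601 s⁻²
Take the square root: γ̇_max = √(28.6601) = 5.35352 s⁻¹
Solve γ̇ = πDN/h for N: N_max = γ̇_max·h/(π·D) = 5.35352 × 0.00845 / (π × 0.0632) = 0.227839 rev/s = 13.6704 rpm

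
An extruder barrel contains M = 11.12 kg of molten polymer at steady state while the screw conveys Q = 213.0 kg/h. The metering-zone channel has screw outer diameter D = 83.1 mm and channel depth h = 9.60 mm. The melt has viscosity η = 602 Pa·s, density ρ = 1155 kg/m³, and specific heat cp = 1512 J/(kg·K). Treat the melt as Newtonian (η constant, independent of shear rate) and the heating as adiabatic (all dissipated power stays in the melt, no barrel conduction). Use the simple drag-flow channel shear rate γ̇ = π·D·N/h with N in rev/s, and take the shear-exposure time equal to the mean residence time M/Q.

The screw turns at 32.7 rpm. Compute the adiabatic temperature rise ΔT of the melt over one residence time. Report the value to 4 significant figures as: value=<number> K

value=14.23 K

Q_s = Q / 3600 = 213.0 / 3600 = 0.0591667 kg/s
t_res = M / Q_s = 11.12 ÷ 0.0591667 = 187.944 s
Geometry in metres: D = 83.1 mm → 0.0831 m, h = 9.60 mm → 0.0096 m; screw speed N = 32.7 rpm = 0.545 rev/s
γ̇ = π D N / h = (π)(0.0831)(0.545) / 0.0096 = 14.821 s⁻¹
ΔT = η·γ̇²·t_res/(ρ·cp) = [602 × 14.821² × 187.944] / [1155 × 1512] = 14.2312 K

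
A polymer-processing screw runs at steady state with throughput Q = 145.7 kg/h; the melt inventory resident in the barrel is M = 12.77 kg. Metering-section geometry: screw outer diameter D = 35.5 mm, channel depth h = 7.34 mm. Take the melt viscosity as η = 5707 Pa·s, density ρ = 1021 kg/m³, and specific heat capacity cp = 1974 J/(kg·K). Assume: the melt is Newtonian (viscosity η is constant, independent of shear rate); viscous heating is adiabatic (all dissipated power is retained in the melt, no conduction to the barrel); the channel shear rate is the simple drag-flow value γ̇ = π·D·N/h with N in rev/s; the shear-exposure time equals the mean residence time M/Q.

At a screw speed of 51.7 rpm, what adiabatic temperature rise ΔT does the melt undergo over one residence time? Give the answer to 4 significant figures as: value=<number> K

Throughput in SI: Q_s = 145.7 kg/h ÷ 3600 s/h = 0.0404722 kg/s
t_res = M / Q_s = 12.77 / 0.0404722 = 315.525 s
Convert to SI: D = 0.0355 m, h = 0.00734 m, N = 51.7/60 = 0.861667 rev/s
Shear rate: γ̇ = πDN/h = π·0.0355·0.861667/0.00734 = 13.0925 s⁻¹
ΔT = η·γ̇²·t_res / (ρ·cp) = 5707 · (13.0925)² · 315.525 / (1021 · 1974) = 153.148 K

value=153.1 K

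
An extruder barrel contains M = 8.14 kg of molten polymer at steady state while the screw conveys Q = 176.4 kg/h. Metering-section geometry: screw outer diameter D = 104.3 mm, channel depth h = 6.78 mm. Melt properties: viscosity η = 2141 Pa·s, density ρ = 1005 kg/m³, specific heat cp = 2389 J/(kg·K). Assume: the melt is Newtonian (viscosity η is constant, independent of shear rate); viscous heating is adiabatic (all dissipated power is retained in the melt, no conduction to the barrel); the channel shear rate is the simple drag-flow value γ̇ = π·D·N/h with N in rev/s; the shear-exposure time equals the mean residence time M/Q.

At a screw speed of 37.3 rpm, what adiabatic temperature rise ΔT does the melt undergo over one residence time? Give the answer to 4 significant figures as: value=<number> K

Throughput in SI: Q_s = 176.4 kg/h ÷ 3600 s/h = 0.049 kg/s
t_res = M / Q_s = 8.14 ÷ 0.049 = 166.122 s
Geometry in metres: D = 104.3 mm → 0.1043 m, h = 6.78 mm → 0.00678 m; screw speed N = 37.3 rpm = 0.621667 rev/s
γ̇ = π D N / h = (π)(0.1043)(0.621667) / 0.00678 = 30.0443 s⁻¹
Adiabatic rise: ΔT = η γ̇² t_res / (ρ cp) = 2141·(30.0443)²·166.122 / (1005·2389) = 133.717 K

value=133.7 K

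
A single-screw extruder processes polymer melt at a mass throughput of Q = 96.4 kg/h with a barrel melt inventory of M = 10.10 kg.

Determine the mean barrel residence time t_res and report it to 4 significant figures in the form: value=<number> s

Throughput in SI: Q_s = 96.4 kg/h ÷ 3600 s/h = 0.0267778 kg/s
t_res = M / Q_s = 10.10 / 0.0267778 = 377.178 s

value=377.2 s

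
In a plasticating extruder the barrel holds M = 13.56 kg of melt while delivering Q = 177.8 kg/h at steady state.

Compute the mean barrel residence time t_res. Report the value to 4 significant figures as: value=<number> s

Q_s = Q / 3600 = 177.8 / 3600 = 0.0493889 kg/s
t_res = M / Q_s = 13.56 / 0.0493889 = 274.556 s

value=274.6 s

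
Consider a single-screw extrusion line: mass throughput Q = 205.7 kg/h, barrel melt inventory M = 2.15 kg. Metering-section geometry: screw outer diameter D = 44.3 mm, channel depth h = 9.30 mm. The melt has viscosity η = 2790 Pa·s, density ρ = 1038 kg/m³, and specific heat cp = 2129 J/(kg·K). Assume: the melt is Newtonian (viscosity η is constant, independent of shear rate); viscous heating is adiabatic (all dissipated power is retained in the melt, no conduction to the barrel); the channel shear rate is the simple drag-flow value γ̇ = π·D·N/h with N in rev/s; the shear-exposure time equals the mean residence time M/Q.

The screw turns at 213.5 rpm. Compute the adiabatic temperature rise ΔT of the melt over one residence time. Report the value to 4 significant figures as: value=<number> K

value=134.7 K

Q_s = Q / 3600 = 205.7 / 3600 = 0.0571389 kg/s
t_res = M / Q_s = 2.15 / 0.0571389 = 37.6276 s
Convert to SI: D = 0.0443 m, h = 0.0093 m, N = 213.5/60 = 3.55833 rev/s
γ̇ = π D N / h = (π)(0.0443)(3.55833) / 0.0093 = 53.2497 s⁻¹
Adiabatic rise: ΔT = η γ̇² t_res / (ρ cp) = 2790·(53.2497)²·37.6276 / (1038·2129) = 134.701 K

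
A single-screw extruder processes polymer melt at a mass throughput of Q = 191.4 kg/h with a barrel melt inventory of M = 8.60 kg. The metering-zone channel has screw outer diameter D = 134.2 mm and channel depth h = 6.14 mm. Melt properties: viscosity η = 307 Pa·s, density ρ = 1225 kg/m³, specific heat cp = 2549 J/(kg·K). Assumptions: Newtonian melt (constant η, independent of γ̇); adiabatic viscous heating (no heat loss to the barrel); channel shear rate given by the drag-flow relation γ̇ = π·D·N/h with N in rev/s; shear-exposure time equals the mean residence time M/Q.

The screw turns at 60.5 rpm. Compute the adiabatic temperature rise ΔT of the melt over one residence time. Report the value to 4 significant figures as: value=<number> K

value=76.24 K

Convert throughput: Q = 191.4 kg/h = 191.4/3600 = 0.0531667 kg/s
Mean residence time: t_res = M/Q_s = 8.60 kg / 0.0531667 kg/s = 161.755 s
Geometry in metres: D = 134.2 mm → 0.1342 m, h = 6.14 mm → 0.00614 m; screw speed N = 60.5 rpm = 1.00833 rev/s
γ̇ = π·D·N / h = π · 0.1342 · 1.00833 / 0.00614 = 69.237 s⁻¹
Adiabatic rise: ΔT = η γ̇² t_res / (ρ cp) = 307·(69.237)²·161.755 / (1225·2549) = 76.2373 K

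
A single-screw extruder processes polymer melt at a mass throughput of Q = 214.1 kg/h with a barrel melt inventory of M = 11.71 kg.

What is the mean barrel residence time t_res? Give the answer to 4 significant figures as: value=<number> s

value=196.9 s

Q_s = Q / 3600 = 214.1 / 3600 = 0.0594722 kg/s
Mean residence time: t_res = M/Q_s = 11.71 kg / 0.0594722 kg/s = 196.899 s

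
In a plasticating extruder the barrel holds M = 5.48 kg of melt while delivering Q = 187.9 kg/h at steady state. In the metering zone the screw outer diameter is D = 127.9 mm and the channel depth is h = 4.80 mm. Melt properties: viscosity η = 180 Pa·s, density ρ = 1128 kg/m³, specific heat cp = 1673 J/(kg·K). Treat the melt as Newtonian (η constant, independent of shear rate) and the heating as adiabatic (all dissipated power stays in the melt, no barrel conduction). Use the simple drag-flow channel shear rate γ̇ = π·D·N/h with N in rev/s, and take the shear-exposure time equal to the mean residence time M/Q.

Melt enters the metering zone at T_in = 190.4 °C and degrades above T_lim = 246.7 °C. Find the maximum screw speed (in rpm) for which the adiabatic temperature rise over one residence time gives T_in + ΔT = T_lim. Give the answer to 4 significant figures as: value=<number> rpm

value=53.74 rpm

Convert throughput: Q = 187.9 kg/h = 187.9/3600 = 0.0521944 kg/s
t_res = M / Q_s = 5.48 / 0.0521944 = 104.992 s
Geometry in SI: D = 127.9 mm → 0.1279 m, h = 4.80 mm → 0.0048 m
ΔT_a = T_lim − T_in = 246.7 °C − 190.4 °C = 56.3 K
γ̇_max² = ΔT_a·ρ·cp / (η·t_res) = [56.3 × 1128 × 1673] / [180 × 104.992] = 5621.92 s⁻²
γ̇_max = √5621.92 = 74.9795 s⁻¹
N_max = γ̇_max·h / (π·D) = 74.9795 · 0.0048 / (π · 0.1279) = 0.895701 rev/s = 53.7421 rpm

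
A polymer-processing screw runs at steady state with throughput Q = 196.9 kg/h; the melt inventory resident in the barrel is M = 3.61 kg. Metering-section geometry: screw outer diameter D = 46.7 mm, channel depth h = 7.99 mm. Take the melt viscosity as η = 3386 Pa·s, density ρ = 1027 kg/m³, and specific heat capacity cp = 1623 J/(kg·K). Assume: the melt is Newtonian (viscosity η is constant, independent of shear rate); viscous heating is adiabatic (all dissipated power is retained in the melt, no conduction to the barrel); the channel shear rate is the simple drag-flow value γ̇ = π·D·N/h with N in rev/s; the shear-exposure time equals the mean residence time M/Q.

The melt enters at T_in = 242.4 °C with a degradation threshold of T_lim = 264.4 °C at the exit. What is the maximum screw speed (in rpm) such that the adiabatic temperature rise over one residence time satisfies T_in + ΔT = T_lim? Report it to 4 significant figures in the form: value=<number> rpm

Convert throughput: Q = 196.9 kg/h = 196.9/3600 = 0.0546944 kg/s
t_res = M / Q_s = 3.61 ÷ 0.0546944 = 66.003 s
D = 46.7 mm = 0.0467 m;  h = 7.99 mm = 0.00799 m
ΔT_a = T_lim − T_in = 264.4 − 242.4 = 22 K
γ̇_max² = ΔT_a·ρ·cp / (η·t_res) = [22 × 1027 × 1623] / [3386 × 66.003] = 164.082 s⁻²
γ̇_max = √164.082 = 12.8094 s⁻¹
Solve γ̇ = πDN/h for N: N_max = γ̇_max·h/(π·D) = 12.8094 × 0.00799 / (π × 0.0467) = 0.697606 rev/s = 41.8564 rpm

value=41.86 rpm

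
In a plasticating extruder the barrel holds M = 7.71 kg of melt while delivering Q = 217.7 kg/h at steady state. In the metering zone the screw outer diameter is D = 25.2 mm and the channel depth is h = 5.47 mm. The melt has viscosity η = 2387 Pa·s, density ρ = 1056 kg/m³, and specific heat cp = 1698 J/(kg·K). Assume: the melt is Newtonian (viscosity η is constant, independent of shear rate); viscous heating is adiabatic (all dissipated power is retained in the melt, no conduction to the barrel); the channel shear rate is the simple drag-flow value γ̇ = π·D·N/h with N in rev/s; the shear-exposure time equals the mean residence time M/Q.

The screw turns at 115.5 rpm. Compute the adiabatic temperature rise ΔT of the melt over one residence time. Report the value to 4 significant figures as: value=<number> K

value=131.7 K

Throughput in SI: Q_s = 217.7 kg/h ÷ 3600 s/h = 0.0604722 kg/s
t_res = M / Q_s = 7.71 / 0.0604722 = 127.497 s
Geometry in metres: D = 25.2 mm → 0.0252 m, h = 5.47 mm → 0.00547 m; screw speed N = 115.5 rpm = 1.925 rev/s
γ̇ = π D N / h = (π)(0.0252)(1.925) / 0.00547 = 27.8608 s⁻¹
ΔT = η·γ̇²·t_res/(ρ·cp) = [2387 × 27.8608² × 127.497] / [1056 × 1698] = 131.746 K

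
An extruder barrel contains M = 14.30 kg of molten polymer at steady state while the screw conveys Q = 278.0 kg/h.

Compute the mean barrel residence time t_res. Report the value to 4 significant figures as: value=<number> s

Convert throughput: Q = 278.0 kg/h = 278.0/3600 = 0.0772222 kg/s
t_res = M / Q_s = 14.30 ÷ 0.0772222 = 185.18 s

value=185.2 s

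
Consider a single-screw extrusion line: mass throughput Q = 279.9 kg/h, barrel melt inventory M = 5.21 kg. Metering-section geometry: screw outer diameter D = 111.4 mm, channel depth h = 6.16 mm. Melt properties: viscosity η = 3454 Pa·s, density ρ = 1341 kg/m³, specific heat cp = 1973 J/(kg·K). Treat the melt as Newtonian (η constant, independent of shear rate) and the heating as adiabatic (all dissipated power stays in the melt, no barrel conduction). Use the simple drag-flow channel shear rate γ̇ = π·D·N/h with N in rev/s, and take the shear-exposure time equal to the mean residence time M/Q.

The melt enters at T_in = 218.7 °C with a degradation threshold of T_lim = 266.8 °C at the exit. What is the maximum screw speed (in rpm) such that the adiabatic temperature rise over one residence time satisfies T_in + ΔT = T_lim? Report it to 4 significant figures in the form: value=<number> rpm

value=24.76 rpm

Throughput in SI: Q_s = 279.9 kg/h ÷ 3600 s/h = 0.07775 kg/s
t_res = M / Q_s = 5.21 ÷ 0.07775 = 67.0096 s
D = 111.4 mm = 0.1114 m;  h = 6.16 mm = 0.00616 m
Allowable rise: ΔT_a = T_lim − T_in = 266.8 − 218.7 = 48.1 K
Invert ΔT = ηγ̇²t_res/(ρcp) for γ̇: γ̇_max² = ΔT_a ρ cp / (η t_res) = 48.1·1341·1973 / (3454·67.0096) = 549.846 s⁻²
γ̇_max = √549.846 = 23.4488 s⁻¹
N_max = γ̇_max h / (πD) = 23.4488·0.00616/(π·0.1114) = 0.41273 rev/s → ×60 = 24.7638 rpm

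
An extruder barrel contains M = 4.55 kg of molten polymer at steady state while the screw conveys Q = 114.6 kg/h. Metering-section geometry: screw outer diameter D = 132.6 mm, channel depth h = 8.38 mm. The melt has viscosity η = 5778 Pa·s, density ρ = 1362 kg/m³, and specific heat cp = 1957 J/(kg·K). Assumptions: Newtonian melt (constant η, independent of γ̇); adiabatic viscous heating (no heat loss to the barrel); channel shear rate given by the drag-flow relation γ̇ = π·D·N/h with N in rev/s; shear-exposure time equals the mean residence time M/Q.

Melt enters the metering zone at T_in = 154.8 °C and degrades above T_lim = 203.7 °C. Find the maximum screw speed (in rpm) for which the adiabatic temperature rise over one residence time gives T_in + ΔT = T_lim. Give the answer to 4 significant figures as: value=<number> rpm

value=15.16 rpm

Convert throughput: Q = 114.6 kg/h = 114.6/3600 = 0.0318333 kg/s
t_res = M / Q_s = 4.55 / 0.0318333 = 142.932 s
Geometry in SI: D = 132.6 mm → 0.1326 m, h = 8.38 mm → 0.00838 m
ΔT_a = T_lim − T_in = 203.7 − 154.8 = 48.9 K
γ̇_max² = ΔT_a·ρ·cp/(η·t_res) = 48.9·1362·1957/(5778·142.932) = 157.823 s⁻²
γ̇_max = sqrt(157.823) = 12.5628 s⁻¹
N_max = γ̇_max h / (πD) = 12.5628·0.00838/(π·0.1326) = 0.252718 rev/s → ×60 = 15.1631 rpm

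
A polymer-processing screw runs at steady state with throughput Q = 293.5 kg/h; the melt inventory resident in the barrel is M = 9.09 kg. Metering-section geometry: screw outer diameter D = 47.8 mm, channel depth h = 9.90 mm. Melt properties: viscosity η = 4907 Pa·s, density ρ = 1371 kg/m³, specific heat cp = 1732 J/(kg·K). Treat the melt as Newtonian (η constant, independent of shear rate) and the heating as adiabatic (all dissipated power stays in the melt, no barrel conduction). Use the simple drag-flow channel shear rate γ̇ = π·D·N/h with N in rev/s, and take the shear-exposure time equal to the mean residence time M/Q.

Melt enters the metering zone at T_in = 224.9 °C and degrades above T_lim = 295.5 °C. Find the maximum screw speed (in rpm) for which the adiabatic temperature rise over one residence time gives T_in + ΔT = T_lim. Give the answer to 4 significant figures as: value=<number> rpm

value=69.24 rpm

Convert throughput: Q = 293.5 kg/h = 293.5/3600 = 0.0815278 kg/s
Mean residence time: t_res = M/Q_s = 9.09 kg / 0.0815278 kg/s = 111.496 s
Geometry in SI: D = 47.8 mm → 0.0478 m, h = 9.90 mm → 0.0099 m
ΔT_a = T_lim − T_in = 295.5 °C − 224.9 °C = 70.6 K
γ̇_max² = ΔT_a·ρ·cp / (η·t_res) = [70.6 × 1371 × 1732] / [4907 × 111.496] = 306.419 s⁻²
Take the square root: γ̇_max = √(306.419) = 17.5048 s⁻¹
N_max = γ̇_max·h / (π·D) = 17.5048 · 0.0099 / (π · 0.0478) = 1.15403 rev/s = 69.2415 rpm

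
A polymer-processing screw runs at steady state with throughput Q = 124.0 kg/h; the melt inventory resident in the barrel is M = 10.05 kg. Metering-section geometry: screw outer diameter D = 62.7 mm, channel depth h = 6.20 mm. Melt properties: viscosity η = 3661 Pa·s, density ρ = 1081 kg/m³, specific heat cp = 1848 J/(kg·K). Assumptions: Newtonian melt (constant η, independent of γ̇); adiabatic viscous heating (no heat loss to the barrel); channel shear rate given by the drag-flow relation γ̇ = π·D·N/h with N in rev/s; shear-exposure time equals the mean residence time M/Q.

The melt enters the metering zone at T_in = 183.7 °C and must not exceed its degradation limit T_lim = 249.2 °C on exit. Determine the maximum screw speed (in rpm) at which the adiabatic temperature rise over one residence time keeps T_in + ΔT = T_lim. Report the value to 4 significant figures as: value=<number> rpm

value=20.90 rpm

Throughput in SI: Q_s = 124.0 kg/h ÷ 3600 s/h = 0.0344444 kg/s
t_res = M / Q_s = 10.05 ÷ 0.0344444 = 291.774 s
Geometry in SI: D = 62.7 mm → 0.0627 m, h = 6.20 mm → 0.0062 m
ΔT_a = T_lim − T_in = 249.2 − 183.7 = 65.5 K
γ̇_max² = ΔT_a·ρ·cp/(η·t_res) = 65.5·1081·1848/(3661·291.774) = 122.496 s⁻²
γ̇_max = sqrt(122.496) = 11.0678 s⁻¹
Solve γ̇ = πDN/h for N: N_max = γ̇_max·h/(π·D) = 11.0678 × 0.0062 / (π × 0.0627) = 0.348366 rev/s = 20.9019 rpm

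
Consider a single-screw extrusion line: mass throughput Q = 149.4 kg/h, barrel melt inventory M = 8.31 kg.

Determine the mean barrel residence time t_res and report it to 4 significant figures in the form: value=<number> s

Throughput in SI: Q_s = 149.4 kg/h ÷ 3600 s/h = 0.0415 kg/s
t_res = M / Q_s = 8.31 ÷ 0.0415 = 200.241 s

value=200.2 s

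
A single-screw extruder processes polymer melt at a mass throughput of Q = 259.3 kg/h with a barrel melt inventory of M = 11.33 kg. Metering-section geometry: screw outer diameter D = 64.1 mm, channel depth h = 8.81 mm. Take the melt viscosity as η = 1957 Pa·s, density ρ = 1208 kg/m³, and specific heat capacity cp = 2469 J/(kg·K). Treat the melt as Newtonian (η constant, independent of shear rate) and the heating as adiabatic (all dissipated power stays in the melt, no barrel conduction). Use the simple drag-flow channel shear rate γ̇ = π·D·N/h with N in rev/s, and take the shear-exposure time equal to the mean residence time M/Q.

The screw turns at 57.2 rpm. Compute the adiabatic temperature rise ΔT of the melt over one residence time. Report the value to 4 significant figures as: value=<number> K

Convert throughput: Q = 259.3 kg/h = 259.3/3600 = 0.0720278 kg/s
t_res = M / Q_s = 11.33 / 0.0720278 = 157.3 s
Convert to SI: D = 0.0641 m, h = 0.00881 m, N = 57.2/60 = 0.953333 rev/s
Shear rate: γ̇ = πDN/h = π·0.0641·0.953333/0.00881 = 21.791 s⁻¹
ΔT = η·γ̇²·t_res / (ρ·cp) = 1957 · (21.791)² · 157.3 / (1208 · 2469) = 49.0102 K

value=49.01 K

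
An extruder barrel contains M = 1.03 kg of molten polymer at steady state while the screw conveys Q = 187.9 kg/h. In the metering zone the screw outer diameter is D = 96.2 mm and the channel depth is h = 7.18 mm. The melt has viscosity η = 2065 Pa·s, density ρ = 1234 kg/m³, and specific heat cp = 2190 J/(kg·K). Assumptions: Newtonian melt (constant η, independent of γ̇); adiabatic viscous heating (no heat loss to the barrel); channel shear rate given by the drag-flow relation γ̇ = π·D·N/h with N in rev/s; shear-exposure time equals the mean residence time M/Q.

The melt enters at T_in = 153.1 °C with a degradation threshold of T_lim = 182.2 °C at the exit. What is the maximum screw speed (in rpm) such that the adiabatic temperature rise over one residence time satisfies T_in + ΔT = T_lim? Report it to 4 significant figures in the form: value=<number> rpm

value=62.62 rpm

Throughput in SI: Q_s = 187.9 kg/h ÷ 3600 s/h = 0.0521944 kg/s
t_res = M / Q_s = 1.03 ÷ 0.0521944 = 19.7339 s
D = 96.2 mm = 0.0962 m;  h = 7.18 mm = 0.00718 m
ΔT_a = T_lim − T_in = 182.2 − 153.1 = 29.1 K
γ̇_max² = ΔT_a·ρ·cp/(η·t_res) = 29.1·1234·2190/(2065·19.7339) = 1929.83 s⁻²
Take the square root: γ̇_max = √(1929.83) = 43.9298 s⁻¹
N_max = γ̇_max h / (πD) = 43.9298·0.00718/(π·0.0962) = 1.04366 rev/s → ×60 = 62.6196 rpm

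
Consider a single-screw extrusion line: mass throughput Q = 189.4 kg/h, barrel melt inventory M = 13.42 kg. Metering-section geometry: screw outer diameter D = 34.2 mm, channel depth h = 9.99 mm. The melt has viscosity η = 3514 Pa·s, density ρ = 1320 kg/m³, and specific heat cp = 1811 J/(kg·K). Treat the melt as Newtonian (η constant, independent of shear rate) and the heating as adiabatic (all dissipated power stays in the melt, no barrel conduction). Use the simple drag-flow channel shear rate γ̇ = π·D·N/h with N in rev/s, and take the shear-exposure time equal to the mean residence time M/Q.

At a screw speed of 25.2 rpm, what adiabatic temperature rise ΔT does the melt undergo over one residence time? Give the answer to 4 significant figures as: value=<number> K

Throughput in SI: Q_s = 189.4 kg/h ÷ 3600 s/h = 0.0526111 kg/s
t_res = M / Q_s = 13.42 / 0.0526111 = 255.079 s
Convert to SI: D = 0.0342 m, h = 0.00999 m, N = 25.2/60 = 0.42 rev/s
Shear rate: γ̇ = πDN/h = π·0.0342·0.42/0.00999 = 4.5171 s⁻¹
Adiabatic rise: ΔT = η γ̇² t_res / (ρ cp) = 3514·(4.5171)²·255.079 / (1320·1811) = 7.65075 K

value=7.651 K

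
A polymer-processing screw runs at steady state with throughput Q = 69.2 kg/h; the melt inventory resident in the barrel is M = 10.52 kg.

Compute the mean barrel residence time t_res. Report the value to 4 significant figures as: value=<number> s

Convert throughput: Q = 69.2 kg/h = 69.2/3600 = 0.0192222 kg/s
Mean residence time: t_res = M/Q_s = 10.52 kg / 0.0192222 kg/s = 547.283 s

value=547.3 s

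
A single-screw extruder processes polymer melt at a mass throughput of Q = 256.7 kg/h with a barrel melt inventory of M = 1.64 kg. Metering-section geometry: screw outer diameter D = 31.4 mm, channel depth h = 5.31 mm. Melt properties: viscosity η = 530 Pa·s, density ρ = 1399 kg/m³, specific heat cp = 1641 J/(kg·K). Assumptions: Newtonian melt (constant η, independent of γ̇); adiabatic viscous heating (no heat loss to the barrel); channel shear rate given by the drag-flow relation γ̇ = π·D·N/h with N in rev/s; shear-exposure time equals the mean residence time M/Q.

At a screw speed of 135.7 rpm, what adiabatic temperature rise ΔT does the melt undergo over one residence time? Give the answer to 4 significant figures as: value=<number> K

value=9.373 K

Throughput in SI: Q_s = 256.7 kg/h ÷ 3600 s/h = 0.0713056 kg/s
t_res = M / Q_s = 1.64 / 0.0713056 = 22.9996 s
Convert to SI: D = 0.0314 m, h = 0.00531 m, N = 135.7/60 = 2.26167 rev/s
γ̇ = π D N / h = (π)(0.0314)(2.26167) / 0.00531 = 42.0159 s⁻¹
ΔT = η·γ̇²·t_res / (ρ·cp) = 530 · (42.0159)² · 22.9996 / (1399 · 1641) = 9.3734 K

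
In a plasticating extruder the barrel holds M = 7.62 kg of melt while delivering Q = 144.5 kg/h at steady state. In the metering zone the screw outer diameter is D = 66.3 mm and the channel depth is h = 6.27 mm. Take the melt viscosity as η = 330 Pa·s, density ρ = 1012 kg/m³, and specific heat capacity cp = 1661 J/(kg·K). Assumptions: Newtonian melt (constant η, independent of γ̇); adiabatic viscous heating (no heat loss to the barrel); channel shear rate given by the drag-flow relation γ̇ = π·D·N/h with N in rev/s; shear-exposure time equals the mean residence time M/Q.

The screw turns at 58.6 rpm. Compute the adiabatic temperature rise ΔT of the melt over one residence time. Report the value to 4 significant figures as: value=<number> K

Q_s = Q / 3600 = 144.5 / 3600 = 0.0401389 kg/s
t_res = M / Q_s = 7.62 / 0.0401389 = 189.841 s
D = 66.3 mm = 0.0663 m;  h = 6.27 mm = 0.00627 m;  N = 58.6 rpm / 60 = 0.976667 rev/s
γ̇ = π D N / h = (π)(0.0663)(0.976667) / 0.00627 = 32.4446 s⁻¹
ΔT = η·γ̇²·t_res/(ρ·cp) = [330 × 32.4446² × 189.841] / [1012 × 1661] = 39.2318 K

value=39.23 K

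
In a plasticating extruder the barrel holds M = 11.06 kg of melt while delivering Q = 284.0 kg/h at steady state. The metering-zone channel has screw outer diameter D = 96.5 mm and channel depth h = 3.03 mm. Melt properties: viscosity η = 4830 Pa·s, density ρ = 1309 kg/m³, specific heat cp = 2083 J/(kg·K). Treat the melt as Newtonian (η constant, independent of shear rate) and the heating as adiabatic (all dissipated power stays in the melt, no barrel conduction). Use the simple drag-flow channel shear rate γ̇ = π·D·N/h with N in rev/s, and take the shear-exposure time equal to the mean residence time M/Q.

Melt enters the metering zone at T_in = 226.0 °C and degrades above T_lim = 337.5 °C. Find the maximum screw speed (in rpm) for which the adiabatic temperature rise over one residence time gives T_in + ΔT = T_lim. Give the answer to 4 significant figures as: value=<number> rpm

Throughput in SI: Q_s = 284.0 kg/h ÷ 3600 s/h = 0.0788889 kg/s
Mean residence time: t_res = M/Q_s = 11.06 kg / 0.0788889 kg/s = 140.197 s
D = 96.5 mm = 0.0965 m;  h = 3.03 mm = 0.00303 m
ΔT_a = T_lim − T_in = 337.5 − 226.0 = 111.5 K
γ̇_max² = ΔT_a·ρ·cp / (η·t_res) = [111.5 × 1309 × 2083] / [4830 × 140.197] = 448.97 s⁻²
γ̇_max = sqrt(448.97) = 21.1889 s⁻¹
N_max = γ̇_max·h / (π·D) = 21.1889 · 0.00303 / (π · 0.0965) = 0.211775 rev/s = 12.7065 rpm

value=12.71 rpm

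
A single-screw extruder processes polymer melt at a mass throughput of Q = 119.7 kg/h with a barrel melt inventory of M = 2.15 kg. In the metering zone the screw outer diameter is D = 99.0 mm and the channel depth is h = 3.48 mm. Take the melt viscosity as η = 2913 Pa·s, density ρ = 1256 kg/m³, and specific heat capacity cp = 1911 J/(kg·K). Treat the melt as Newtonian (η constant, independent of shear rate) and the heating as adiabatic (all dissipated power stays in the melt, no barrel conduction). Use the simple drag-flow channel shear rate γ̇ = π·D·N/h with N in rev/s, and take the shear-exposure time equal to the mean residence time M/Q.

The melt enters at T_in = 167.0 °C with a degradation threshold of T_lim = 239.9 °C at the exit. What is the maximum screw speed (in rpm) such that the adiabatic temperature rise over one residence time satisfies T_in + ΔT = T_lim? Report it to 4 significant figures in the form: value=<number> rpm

value=20.46 rpm

Throughput in SI: Q_s = 119.7 kg/h ÷ 3600 s/h = 0.03325 kg/s
t_res = M / Q_s = 2.15 / 0.03325 = 64.6617 s
Convert to metres: D = 0.099 m, h = 0.00348 m
ΔT_a = T_lim − T_in = 239.9 °C − 167.0 °C = 72.9 K
γ̇_max² = ΔT_a·ρ·cp / (η·t_res) = [72.9 × 1256 × 1911] / [2913 × 64.6617] = 928.946 s⁻²
Take the square root: γ̇_max = √(928.946) = 30.4786 s⁻¹
Solve γ̇ = πDN/h for N: N_max = γ̇_max·h/(π·D) = 30.4786 × 0.00348 / (π × 0.099) = 0.341028 rev/s = 20.4617 rpm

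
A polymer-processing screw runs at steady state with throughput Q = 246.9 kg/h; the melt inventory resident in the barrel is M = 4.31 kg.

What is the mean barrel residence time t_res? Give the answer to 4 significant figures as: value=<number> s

value=62.84 s

Throughput in SI: Q_s = 246.9 kg/h ÷ 3600 s/h = 0.0685833 kg/s
t_res = M / Q_s = 4.31 ÷ 0.0685833 = 62.8433 s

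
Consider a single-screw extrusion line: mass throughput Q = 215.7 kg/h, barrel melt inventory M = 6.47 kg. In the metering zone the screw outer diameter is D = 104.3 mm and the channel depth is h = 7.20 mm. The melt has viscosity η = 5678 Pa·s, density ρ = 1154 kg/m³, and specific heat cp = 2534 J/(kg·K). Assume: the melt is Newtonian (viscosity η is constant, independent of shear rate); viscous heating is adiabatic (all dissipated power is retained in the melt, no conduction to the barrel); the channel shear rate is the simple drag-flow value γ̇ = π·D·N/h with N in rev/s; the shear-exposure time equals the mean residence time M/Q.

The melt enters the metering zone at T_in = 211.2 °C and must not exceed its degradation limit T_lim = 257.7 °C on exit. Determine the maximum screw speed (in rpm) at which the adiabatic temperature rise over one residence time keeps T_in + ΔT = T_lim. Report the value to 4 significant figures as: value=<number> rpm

Convert throughput: Q = 215.7 kg/h = 215.7/3600 = 0.0599167 kg/s
Mean residence time: t_res = M/Q_s = 6.47 kg / 0.0599167 kg/s = 107.983 s
Convert to metres: D = 0.1043 m, h = 0.0072 m
ΔT_a = T_lim − T_in = 257.7 °C − 211.2 °C = 46.5 K
Invert ΔT = ηγ̇²t_res/(ρcp) for γ̇: γ̇_max² = ΔT_a ρ cp / (η t_res) = 46.5·1154·2534 / (5678·107.983) = 221.775 s⁻²
γ̇_max = √221.775 = 14.8921 s⁻¹
Solve γ̇ = πDN/h for N: N_max = γ̇_max·h/(π·D) = 14.8921 × 0.0072 / (π × 0.1043) = 0.327231 rev/s = 19.6339 rpm

value=19.63 rpm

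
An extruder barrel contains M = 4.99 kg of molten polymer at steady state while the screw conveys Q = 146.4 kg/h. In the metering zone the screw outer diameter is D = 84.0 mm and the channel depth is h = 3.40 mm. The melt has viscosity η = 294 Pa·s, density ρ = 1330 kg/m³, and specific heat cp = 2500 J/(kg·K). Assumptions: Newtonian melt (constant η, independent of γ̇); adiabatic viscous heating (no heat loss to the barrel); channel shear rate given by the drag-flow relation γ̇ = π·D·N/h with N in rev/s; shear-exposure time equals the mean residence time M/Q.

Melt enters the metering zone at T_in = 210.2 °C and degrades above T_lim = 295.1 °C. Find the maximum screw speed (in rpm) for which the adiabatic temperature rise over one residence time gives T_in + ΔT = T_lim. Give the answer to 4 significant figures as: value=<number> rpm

value=68.38 rpm

Q_s = Q / 3600 = 146.4 / 3600 = 0.0406667 kg/s
t_res = M / Q_s = 4.99 / 0.0406667 = 122.705 s
Geometry in SI: D = 84.0 mm → 0.084 m, h = 3.40 mm → 0.0034 m
ΔT_a = T_lim − T_in = 295.1 °C − 210.2 °C = 84.9 K
Invert ΔT = ηγ̇²t_res/(ρcp) for γ̇: γ̇_max² = ΔT_a ρ cp / (η t_res) = 84.9·1330·2500 / (294·122.705) = 7825.1 s⁻²
γ̇_max = √7825.1 = 88.4596 s⁻¹
N_max = γ̇_max h / (πD) = 88.4596·0.0034/(π·0.084) = 1.13971 rev/s → ×60 = 68.3827 rpm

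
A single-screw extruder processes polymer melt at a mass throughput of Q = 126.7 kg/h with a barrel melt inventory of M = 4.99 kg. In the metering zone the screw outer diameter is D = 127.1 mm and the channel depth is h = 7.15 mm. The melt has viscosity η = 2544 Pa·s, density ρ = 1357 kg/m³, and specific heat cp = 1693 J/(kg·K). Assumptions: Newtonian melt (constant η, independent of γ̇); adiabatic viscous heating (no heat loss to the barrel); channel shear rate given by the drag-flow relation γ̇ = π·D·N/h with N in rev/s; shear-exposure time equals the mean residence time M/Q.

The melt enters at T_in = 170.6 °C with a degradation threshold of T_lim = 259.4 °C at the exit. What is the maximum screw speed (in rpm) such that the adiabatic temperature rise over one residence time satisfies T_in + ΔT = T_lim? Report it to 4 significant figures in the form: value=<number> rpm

value=25.55 rpm

Q_s = Q / 3600 = 126.7 / 3600 = 0.0351944 kg/s
Mean residence time: t_res = M/Q_s = 4.99 kg / 0.0351944 kg/s = 141.784 s
Convert to metres: D = 0.1271 m, h = 0.00715 m
ΔT_a = T_lim − T_in = 259.4 − 170.6 = 88.8 K
Invert ΔT = ηγ̇²t_res/(ρcp) for γ̇: γ̇_max² = ΔT_a ρ cp / (η t_res) = 88.8·1357·1693 / (2544·141.784) = 565.596 s⁻²
γ̇_max = sqrt(565.596) = 23.7823 s⁻¹
Solve γ̇ = πDN/h for N: N_max = γ̇_max·h/(π·D) = 23.7823 × 0.00715 / (π × 0.1271) = 0.425857 rev/s = 25.5514 rpm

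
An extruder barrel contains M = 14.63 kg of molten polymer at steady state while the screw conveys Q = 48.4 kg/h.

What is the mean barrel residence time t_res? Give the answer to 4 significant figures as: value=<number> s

value=1088. s

Q_s = Q / 3600 = 48.4 / 3600 = 0.0134444 kg/s
Mean residence time: t_res = M/Q_s = 14.63 kg / 0.0134444 kg/s = 1088.18 s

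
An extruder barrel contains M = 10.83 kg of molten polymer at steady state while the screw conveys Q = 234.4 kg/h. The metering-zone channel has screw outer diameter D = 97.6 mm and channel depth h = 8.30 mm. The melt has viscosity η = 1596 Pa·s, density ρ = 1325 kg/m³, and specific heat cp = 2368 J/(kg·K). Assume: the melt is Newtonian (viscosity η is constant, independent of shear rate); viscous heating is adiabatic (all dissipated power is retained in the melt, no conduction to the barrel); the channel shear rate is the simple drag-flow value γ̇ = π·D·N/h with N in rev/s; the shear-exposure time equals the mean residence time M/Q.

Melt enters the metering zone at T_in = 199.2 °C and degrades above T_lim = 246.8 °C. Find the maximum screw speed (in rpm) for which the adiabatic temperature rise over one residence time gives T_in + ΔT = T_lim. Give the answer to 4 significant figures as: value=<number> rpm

value=38.52 rpm

Convert throughput: Q = 234.4 kg/h = 234.4/3600 = 0.0651111 kg/s
t_res = M / Q_s = 10.83 ÷ 0.0651111 = 166.331 s
Geometry in SI: D = 97.6 mm → 0.0976 m, h = 8.30 mm → 0.0083 m
Allowable rise: ΔT_a = T_lim − T_in = 246.8 − 199.2 = 47.6 K
γ̇_max² = ΔT_a·ρ·cp/(η·t_res) = 47.6·1325·2368/(1596·166.331) = 562.598 s⁻²
Take the square root: γ̇_max = √(562.598) = 23.7192 s⁻¹
Solve γ̇ = πDN/h for N: N_max = γ̇_max·h/(π·D) = 23.7192 × 0.0083 / (π × 0.0976) = 0.642063 rev/s = 38.5238 rpm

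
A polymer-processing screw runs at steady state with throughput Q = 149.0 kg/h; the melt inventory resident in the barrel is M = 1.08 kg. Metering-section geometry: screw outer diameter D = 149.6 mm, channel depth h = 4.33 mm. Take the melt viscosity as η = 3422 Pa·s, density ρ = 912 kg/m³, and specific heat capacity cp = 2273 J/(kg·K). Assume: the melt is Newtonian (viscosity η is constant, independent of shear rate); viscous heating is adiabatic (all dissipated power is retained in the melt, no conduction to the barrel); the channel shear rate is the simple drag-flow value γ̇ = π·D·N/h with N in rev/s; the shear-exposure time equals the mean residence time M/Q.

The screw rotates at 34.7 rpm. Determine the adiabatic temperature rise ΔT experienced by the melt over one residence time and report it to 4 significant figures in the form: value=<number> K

value=169.7 K

Convert throughput: Q = 149.0 kg/h = 149.0/3600 = 0.0413889 kg/s
t_res = M / Q_s = 1.08 / 0.0413889 = 26.094 s
Convert to SI: D = 0.1496 m, h = 0.00433 m, N = 34.7/60 = 0.578333 rev/s
γ̇ = π D N / h = (π)(0.1496)(0.578333) / 0.00433 = 62.7728 s⁻¹
ΔT = η·γ̇²·t_res / (ρ·cp) = 3422 · (62.7728)² · 26.094 / (912 · 2273) = 169.734 K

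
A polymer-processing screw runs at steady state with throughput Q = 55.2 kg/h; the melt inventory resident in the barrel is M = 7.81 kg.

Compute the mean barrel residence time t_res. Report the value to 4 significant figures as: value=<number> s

value=509.3 s

Q_s = Q / 3600 = 55.2 / 3600 = 0.0153333 kg/s
t_res = M / Q_s = 7.81 / 0.0153333 = 509.348 s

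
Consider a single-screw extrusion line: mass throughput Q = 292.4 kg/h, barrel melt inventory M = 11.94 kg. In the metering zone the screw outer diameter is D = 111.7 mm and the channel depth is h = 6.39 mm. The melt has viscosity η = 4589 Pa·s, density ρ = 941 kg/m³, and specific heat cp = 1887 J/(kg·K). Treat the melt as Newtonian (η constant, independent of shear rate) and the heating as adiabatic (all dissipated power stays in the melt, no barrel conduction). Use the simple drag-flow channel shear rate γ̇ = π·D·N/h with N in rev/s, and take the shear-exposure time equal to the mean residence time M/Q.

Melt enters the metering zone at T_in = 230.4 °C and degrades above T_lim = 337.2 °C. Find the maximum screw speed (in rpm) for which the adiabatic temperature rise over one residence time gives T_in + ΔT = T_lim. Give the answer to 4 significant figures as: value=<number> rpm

Throughput in SI: Q_s = 292.4 kg/h ÷ 3600 s/h = 0.0812222 kg/s
t_res = M / Q_s = 11.94 / 0.0812222 = 147.004 s
D = 111.7 mm = 0.1117 m;  h = 6.39 mm = 0.00639 m
ΔT_a = T_lim − T_in = 337.2 °C − 230.4 °C = 106.8 K
γ̇_max² = ΔT_a·ρ·cp/(η·t_res) = 106.8·941·1887/(4589·147.004) = 281.116 s⁻²
Take the square root: γ̇_max = √(281.116) = 16.7665 s⁻¹
Solve γ̇ = πDN/h for N: N_max = γ̇_max·h/(π·D) = 16.7665 × 0.00639 / (π × 0.1117) = 0.30531 rev/s = 18.3186 rpm

value=18.32 rpm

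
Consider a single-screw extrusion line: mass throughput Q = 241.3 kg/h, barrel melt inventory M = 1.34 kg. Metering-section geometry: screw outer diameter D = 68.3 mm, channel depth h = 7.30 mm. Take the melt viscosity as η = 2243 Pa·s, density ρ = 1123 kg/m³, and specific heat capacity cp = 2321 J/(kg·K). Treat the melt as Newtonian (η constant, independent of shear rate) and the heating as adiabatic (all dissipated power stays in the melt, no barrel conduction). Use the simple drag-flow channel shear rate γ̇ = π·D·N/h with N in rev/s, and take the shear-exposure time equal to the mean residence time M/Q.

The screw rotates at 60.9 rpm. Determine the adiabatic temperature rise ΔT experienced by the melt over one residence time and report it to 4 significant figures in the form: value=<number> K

Throughput in SI: Q_s = 241.3 kg/h ÷ 3600 s/h = 0.0670278 kg/s
t_res = M / Q_s = 1.34 / 0.0670278 = 19.9917 s
Convert to SI: D = 0.0683 m, h = 0.0073 m, N = 60.9/60 = 1.015 rev/s
Shear rate: γ̇ = πDN/h = π·0.0683·1.015/0.0073 = 29.8342 s⁻¹
Adiabatic rise: ΔT = η γ̇² t_res / (ρ cp) = 2243·(29.8342)²·19.9917 / (1123·2321) = 15.3127 K

value=15.31 K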